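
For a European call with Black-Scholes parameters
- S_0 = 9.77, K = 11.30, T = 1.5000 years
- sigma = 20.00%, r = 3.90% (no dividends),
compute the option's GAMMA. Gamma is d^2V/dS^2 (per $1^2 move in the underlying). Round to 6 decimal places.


d1 = -0.2326454309; d2 = -0.4775944052
phi(d1) = 0.3882908987; exp(-qT) = 1.0000000000; exp(-rT) = 0.9431782404
Gamma = exp(-qT) * phi(d1) / (S * sigma * sqrt(T)) = 1.0000000000 * 0.3882908987 / (9.7700 * 0.2000 * 1.2247448714) = 0.162251

Answer: Gamma = 0.162251


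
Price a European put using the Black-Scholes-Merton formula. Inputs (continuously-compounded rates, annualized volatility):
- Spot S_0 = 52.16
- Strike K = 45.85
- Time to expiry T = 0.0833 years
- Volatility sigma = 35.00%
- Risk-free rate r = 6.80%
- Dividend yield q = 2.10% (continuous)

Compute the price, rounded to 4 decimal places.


Answer: Price = 0.2167

Derivation:
d1 = (ln(S/K) + (r - q + 0.5*sigma^2) * T) / (sigma * sqrt(T)) = 1.36570270
d2 = d1 - sigma * sqrt(T) = 1.26468661
exp(-rT) = 0.99435161; exp(-qT) = 0.99825223
P = K * exp(-rT) * N(-d2) - S_0 * exp(-qT) * N(-d1)
N(-d1) = 0.08601615; N(-d2) = 0.10299185
P = 45.8500 * 0.99435161 * 0.10299185 - 52.1600 * 0.99825223 * 0.08601615 = 0.2167


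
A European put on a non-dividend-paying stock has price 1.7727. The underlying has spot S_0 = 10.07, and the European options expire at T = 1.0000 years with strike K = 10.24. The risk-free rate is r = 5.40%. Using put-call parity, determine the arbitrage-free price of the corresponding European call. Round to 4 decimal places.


Answer: Call price = 2.1410

Derivation:
Put-call parity: C - P = S_0 * exp(-qT) - K * exp(-rT).
S_0 * exp(-qT) = 10.0700 * 1.00000000 = 10.07000000
K * exp(-rT) = 10.2400 * 0.94743211 = 9.70170477
C = P + S*exp(-qT) - K*exp(-rT)
C = 1.7727 + 10.07000000 - 9.70170477 = 2.1410


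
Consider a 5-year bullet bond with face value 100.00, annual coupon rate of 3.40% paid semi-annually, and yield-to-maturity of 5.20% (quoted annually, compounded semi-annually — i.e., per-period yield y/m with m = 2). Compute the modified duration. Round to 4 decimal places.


Coupon per period c = face * coupon_rate / m = 1.700000
Periods per year m = 2; per-period yield y/m = 0.026000
Number of cashflows N = 10
Cashflows (t years, CF_t, discount factor 1/(1+y/m)^(m*t), PV):
  t = 0.5000: CF_t = 1.700000, DF = 0.974659, PV = 1.656920
  t = 1.0000: CF_t = 1.700000, DF = 0.949960, PV = 1.614932
  t = 1.5000: CF_t = 1.700000, DF = 0.925887, PV = 1.574008
  t = 2.0000: CF_t = 1.700000, DF = 0.902424, PV = 1.534121
  t = 2.5000: CF_t = 1.700000, DF = 0.879555, PV = 1.495244
  t = 3.0000: CF_t = 1.700000, DF = 0.857266, PV = 1.457353
  t = 3.5000: CF_t = 1.700000, DF = 0.835542, PV = 1.420422
  t = 4.0000: CF_t = 1.700000, DF = 0.814369, PV = 1.384427
  t = 4.5000: CF_t = 1.700000, DF = 0.793732, PV = 1.349344
  t = 5.0000: CF_t = 101.700000, DF = 0.773618, PV = 78.676919
Price P = sum_t PV_t = 92.163689
First compute Macaulay numerator sum_t t * PV_t:
  t * PV_t at t = 0.5000: 0.828460
  t * PV_t at t = 1.0000: 1.614932
  t * PV_t at t = 1.5000: 2.361011
  t * PV_t at t = 2.0000: 3.068241
  t * PV_t at t = 2.5000: 3.738110
  t * PV_t at t = 3.0000: 4.372059
  t * PV_t at t = 3.5000: 4.971477
  t * PV_t at t = 4.0000: 5.537708
  t * PV_t at t = 4.5000: 6.072048
  t * PV_t at t = 5.0000: 393.384596
Macaulay duration D = 425.948642 / 92.163689 = 4.621654
Modified duration = D / (1 + y/m) = 4.621654 / (1 + 0.026000) = 4.504536

Answer: Modified duration = 4.5045


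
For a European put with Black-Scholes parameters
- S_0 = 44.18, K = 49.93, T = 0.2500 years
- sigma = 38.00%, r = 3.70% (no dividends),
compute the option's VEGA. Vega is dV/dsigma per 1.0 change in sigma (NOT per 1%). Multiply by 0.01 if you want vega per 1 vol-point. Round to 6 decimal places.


d1 = -0.5002622448; d2 = -0.6902622448
phi(d1) = 0.3520191540; exp(-qT) = 1.0000000000; exp(-rT) = 0.9907926496
Vega = S * exp(-qT) * phi(d1) * sqrt(T) = 44.1800 * 1.0000000000 * 0.3520191540 * 0.5000000000 = 7.776103

Answer: Vega = 7.776103


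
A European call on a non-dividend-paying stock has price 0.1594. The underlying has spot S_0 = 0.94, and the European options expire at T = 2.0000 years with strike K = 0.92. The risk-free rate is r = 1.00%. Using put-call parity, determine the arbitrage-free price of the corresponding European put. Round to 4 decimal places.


Answer: Put price = 0.1212

Derivation:
Put-call parity: C - P = S_0 * exp(-qT) - K * exp(-rT).
S_0 * exp(-qT) = 0.9400 * 1.00000000 = 0.94000000
K * exp(-rT) = 0.9200 * 0.98019867 = 0.90178278
P = C - S*exp(-qT) + K*exp(-rT)
P = 0.1594 - 0.94000000 + 0.90178278 = 0.1212


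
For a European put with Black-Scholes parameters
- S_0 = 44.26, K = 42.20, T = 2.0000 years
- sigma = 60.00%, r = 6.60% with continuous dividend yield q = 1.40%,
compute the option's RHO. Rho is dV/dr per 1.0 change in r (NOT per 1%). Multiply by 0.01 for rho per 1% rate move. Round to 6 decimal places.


d1 = 0.6029984051; d2 = -0.2455297323
phi(d1) = 0.3326241612; exp(-qT) = 0.9723883668; exp(-rT) = 0.8763409951
N(-d2) = 0.5969768552
Rho = -K*T*exp(-rT)*N(-d2) = -42.2000 * 2.0000 * 0.8763409951 * 0.5969768552 = -44.154307

Answer: Rho = -44.154307


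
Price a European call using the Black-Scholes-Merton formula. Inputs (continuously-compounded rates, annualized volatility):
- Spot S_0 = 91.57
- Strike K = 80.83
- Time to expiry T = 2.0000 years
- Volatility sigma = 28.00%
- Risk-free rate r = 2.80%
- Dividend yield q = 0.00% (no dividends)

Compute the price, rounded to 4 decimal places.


d1 = (ln(S/K) + (r - q + 0.5*sigma^2) * T) / (sigma * sqrt(T)) = 0.65446653
d2 = d1 - sigma * sqrt(T) = 0.25848673
exp(-rT) = 0.94553914; exp(-qT) = 1.00000000
C = S_0 * exp(-qT) * N(d1) - K * exp(-rT) * N(d2)
N(d1) = 0.74359436; N(d2) = 0.60198436
C = 91.5700 * 1.00000000 * 0.74359436 - 80.8300 * 0.94553914 * 0.60198436 = 22.0825

Answer: Price = 22.0825


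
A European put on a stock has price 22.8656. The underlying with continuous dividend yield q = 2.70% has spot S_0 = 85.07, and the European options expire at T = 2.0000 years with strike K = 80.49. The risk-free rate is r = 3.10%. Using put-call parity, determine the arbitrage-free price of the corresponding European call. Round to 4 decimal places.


Answer: Call price = 27.8125

Derivation:
Put-call parity: C - P = S_0 * exp(-qT) - K * exp(-rT).
S_0 * exp(-qT) = 85.0700 * 0.94743211 = 80.59804930
K * exp(-rT) = 80.4900 * 0.93988289 = 75.65117356
C = P + S*exp(-qT) - K*exp(-rT)
C = 22.8656 + 80.59804930 - 75.65117356 = 27.8125


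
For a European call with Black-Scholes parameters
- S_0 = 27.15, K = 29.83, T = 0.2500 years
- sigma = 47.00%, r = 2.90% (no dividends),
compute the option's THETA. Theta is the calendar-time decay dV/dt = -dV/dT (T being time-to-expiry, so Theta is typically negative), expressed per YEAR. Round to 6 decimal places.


d1 = -0.2522342645; d2 = -0.4872342645
phi(d1) = 0.3864512328; exp(-qT) = 1.0000000000; exp(-rT) = 0.9927762179
Theta = -S*exp(-qT)*phi(d1)*sigma/(2*sqrt(T)) - r*K*exp(-rT)*N(d2) + q*S*exp(-qT)*N(d1)
N(d1) = 0.4004299974; N(d2) = 0.3130461630; sqrt(T) = 0.5000000000
Term 1 = -27.1500 * 1.0000000000 * 0.3864512328 * 0.4700 / (2 * 0.5000000000) = -4.9313109561
Term 2 = -0.0290 * 29.8300 * 0.9927762179 * 0.3130461630 = -0.2688505946
Term 3 = 0 (no dividend yield, q = 0)
Theta = -4.9313109561 + (-0.2688505946) + (0.0000000000) = -5.200162

Answer: Theta = -5.200162


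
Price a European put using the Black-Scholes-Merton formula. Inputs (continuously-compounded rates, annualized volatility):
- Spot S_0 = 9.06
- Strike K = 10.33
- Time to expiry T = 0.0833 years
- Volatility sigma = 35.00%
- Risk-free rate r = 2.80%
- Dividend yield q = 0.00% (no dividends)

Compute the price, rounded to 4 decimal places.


Answer: Price = 1.2927

Derivation:
d1 = (ln(S/K) + (r - q + 0.5*sigma^2) * T) / (sigma * sqrt(T)) = -1.22503891
d2 = d1 - sigma * sqrt(T) = -1.32605500
exp(-rT) = 0.99767032; exp(-qT) = 1.00000000
P = K * exp(-rT) * N(-d2) - S_0 * exp(-qT) * N(-d1)
N(-d1) = 0.88971972; N(-d2) = 0.90758926
P = 10.3300 * 0.99767032 * 0.90758926 - 9.0600 * 1.00000000 * 0.88971972 = 1.2927


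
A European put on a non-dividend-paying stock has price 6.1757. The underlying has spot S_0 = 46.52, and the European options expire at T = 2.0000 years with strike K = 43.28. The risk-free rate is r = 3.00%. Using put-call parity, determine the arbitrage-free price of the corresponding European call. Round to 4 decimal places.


Put-call parity: C - P = S_0 * exp(-qT) - K * exp(-rT).
S_0 * exp(-qT) = 46.5200 * 1.00000000 = 46.52000000
K * exp(-rT) = 43.2800 * 0.94176453 = 40.75956901
C = P + S*exp(-qT) - K*exp(-rT)
C = 6.1757 + 46.52000000 - 40.75956901 = 11.9361

Answer: Call price = 11.9361


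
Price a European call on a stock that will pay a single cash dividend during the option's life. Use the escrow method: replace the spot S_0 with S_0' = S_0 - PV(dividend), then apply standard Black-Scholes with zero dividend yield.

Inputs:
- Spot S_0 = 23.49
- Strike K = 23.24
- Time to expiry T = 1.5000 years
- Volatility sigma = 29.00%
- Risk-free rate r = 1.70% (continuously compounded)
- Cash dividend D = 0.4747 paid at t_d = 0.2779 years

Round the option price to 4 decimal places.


Answer: Price = 3.4034

Derivation:
PV(D) = D * exp(-r * t_d) = 0.4747 * 0.99528684 = 0.47246266
S_0' = S_0 - PV(D) = 23.4900 - 0.47246266 = 23.01753734
d1 = (ln(S_0'/K) + (r + sigma^2/2)*T) / (sigma*sqrt(T)) = 0.22230242
d2 = d1 - sigma*sqrt(T) = -0.13287360
exp(-rT) = 0.97482238
N(d1) = 0.58796076; N(d2) = 0.44714667
C = S_0' * N(d1) - K * exp(-rT) * N(d2) = 23.01753734 * 0.58796076 - 23.2400 * 0.97482238 * 0.44714667 = 3.4034


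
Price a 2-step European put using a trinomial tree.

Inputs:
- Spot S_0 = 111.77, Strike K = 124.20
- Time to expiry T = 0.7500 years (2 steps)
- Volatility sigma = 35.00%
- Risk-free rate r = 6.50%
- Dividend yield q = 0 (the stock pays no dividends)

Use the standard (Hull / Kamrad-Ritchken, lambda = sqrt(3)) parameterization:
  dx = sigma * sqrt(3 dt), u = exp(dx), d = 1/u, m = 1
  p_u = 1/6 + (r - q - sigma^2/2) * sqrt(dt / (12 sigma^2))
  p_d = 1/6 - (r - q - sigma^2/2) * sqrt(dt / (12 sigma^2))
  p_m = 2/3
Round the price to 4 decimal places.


dt = T/N = 0.375000; dx = sigma*sqrt(3*dt) = 0.371231
u = exp(dx) = 1.449518; d = 1/u = 0.689885
p_u = 0.168561, p_m = 0.666667, p_d = 0.164773
Discount per step: exp(-r*dt) = 0.975920
Stock lattice S(k, j) with j the centered position index:
  k=0: S(0,+0) = 111.7700
  k=1: S(1,-1) = 77.1084; S(1,+0) = 111.7700; S(1,+1) = 162.0126
  k=2: S(2,-2) = 53.1959; S(2,-1) = 77.1084; S(2,+0) = 111.7700; S(2,+1) = 162.0126; S(2,+2) = 234.8402
Terminal payoffs V(N, j) = max(K - S_T, 0):
  V(2,-2) = 71.004114; V(2,-1) = 47.091607; V(2,+0) = 12.430000; V(2,+1) = 0.000000; V(2,+2) = 0.000000
Backward induction: V(k, j) = exp(-r*dt) * [p_u * V(k+1, j+1) + p_m * V(k+1, j) + p_d * V(k+1, j-1)]
  V(1,-1) = exp(-r*dt) * [p_u*12.430000 + p_m*47.091607 + p_d*71.004114] = 44.100979
  V(1,+0) = exp(-r*dt) * [p_u*0.000000 + p_m*12.430000 + p_d*47.091607] = 15.659680
  V(1,+1) = exp(-r*dt) * [p_u*0.000000 + p_m*0.000000 + p_d*12.430000] = 1.998804
  V(0,+0) = exp(-r*dt) * [p_u*1.998804 + p_m*15.659680 + p_d*44.100979] = 17.608851

Answer: Price = V(0,0) = 17.6089


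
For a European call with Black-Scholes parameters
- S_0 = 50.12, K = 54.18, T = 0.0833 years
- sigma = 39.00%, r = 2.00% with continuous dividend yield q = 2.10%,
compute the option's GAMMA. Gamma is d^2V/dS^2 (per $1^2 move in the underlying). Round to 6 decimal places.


d1 = -0.6364564936; d2 = -0.7490172771
phi(d1) = 0.3257982457; exp(-qT) = 0.9982522291; exp(-rT) = 0.9983353870
Gamma = exp(-qT) * phi(d1) / (S * sigma * sqrt(T)) = 0.9982522291 * 0.3257982457 / (50.1200 * 0.3900 * 0.2886173938) = 0.057649

Answer: Gamma = 0.057649


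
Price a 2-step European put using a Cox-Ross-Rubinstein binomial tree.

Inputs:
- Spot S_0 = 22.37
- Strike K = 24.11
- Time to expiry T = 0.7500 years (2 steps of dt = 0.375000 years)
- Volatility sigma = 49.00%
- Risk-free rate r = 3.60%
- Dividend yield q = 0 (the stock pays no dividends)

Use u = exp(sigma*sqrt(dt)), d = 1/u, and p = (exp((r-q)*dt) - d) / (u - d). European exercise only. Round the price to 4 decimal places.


dt = T/N = 0.375000
u = exp(sigma*sqrt(dt)) = 1.349943; d = 1/u = 0.740772
p = (exp((r-q)*dt) - d) / (u - d) = 0.447854
Discount per step: exp(-r*dt) = 0.986591
Stock lattice S(k, i) with i counting down-moves:
  k=0: S(0,0) = 22.3700
  k=1: S(1,0) = 30.1982; S(1,1) = 16.5711
  k=2: S(2,0) = 40.7659; S(2,1) = 22.3700; S(2,2) = 12.2754
Terminal payoffs V(N, i) = max(K - S_T, 0):
  V(2,0) = 0.000000; V(2,1) = 1.740000; V(2,2) = 11.834618
Backward induction: V(k, i) = exp(-r*dt) * [p * V(k+1, i) + (1-p) * V(k+1, i+1)].
  V(1,0) = exp(-r*dt) * [p*0.000000 + (1-p)*1.740000] = 0.947852
  V(1,1) = exp(-r*dt) * [p*1.740000 + (1-p)*11.834618] = 7.215634
  V(0,0) = exp(-r*dt) * [p*0.947852 + (1-p)*7.215634] = 4.349469

Answer: Price = V(0,0) = 4.3495


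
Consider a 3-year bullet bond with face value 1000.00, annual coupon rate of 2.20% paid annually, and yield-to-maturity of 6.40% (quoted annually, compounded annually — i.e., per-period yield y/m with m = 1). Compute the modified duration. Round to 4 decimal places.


Answer: Modified duration = 2.7553

Derivation:
Coupon per period c = face * coupon_rate / m = 22.000000
Periods per year m = 1; per-period yield y/m = 0.064000
Number of cashflows N = 3
Cashflows (t years, CF_t, discount factor 1/(1+y/m)^(m*t), PV):
  t = 1.0000: CF_t = 22.000000, DF = 0.939850, PV = 20.676692
  t = 2.0000: CF_t = 22.000000, DF = 0.883317, PV = 19.432981
  t = 3.0000: CF_t = 1022.000000, DF = 0.830185, PV = 848.449527
Price P = sum_t PV_t = 888.559200
First compute Macaulay numerator sum_t t * PV_t:
  t * PV_t at t = 1.0000: 20.676692
  t * PV_t at t = 2.0000: 38.865962
  t * PV_t at t = 3.0000: 2545.348581
Macaulay duration D = 2604.891235 / 888.559200 = 2.931590
Modified duration = D / (1 + y/m) = 2.931590 / (1 + 0.064000) = 2.755254


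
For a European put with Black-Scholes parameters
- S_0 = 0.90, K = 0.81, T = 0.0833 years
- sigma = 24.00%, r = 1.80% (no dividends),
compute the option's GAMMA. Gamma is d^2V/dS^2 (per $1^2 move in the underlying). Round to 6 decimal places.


Answer: Gamma = 1.844489

Derivation:
d1 = 1.5773326846; d2 = 1.5080645101
phi(d1) = 0.1149879738; exp(-qT) = 1.0000000000; exp(-rT) = 0.9985017235
Gamma = exp(-qT) * phi(d1) / (S * sigma * sqrt(T)) = 1.0000000000 * 0.1149879738 / (0.9000 * 0.2400 * 0.2886173938) = 1.844489


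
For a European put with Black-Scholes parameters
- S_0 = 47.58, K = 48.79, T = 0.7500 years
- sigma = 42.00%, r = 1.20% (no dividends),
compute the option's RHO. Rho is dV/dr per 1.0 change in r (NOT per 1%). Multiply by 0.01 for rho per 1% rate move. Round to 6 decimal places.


Answer: Rho = -21.376672

Derivation:
d1 = 0.1375664337; d2 = -0.2261642359
phi(d1) = 0.3951851874; exp(-qT) = 1.0000000000; exp(-rT) = 0.9910403788
N(-d2) = 0.5894631572
Rho = -K*T*exp(-rT)*N(-d2) = -48.7900 * 0.7500 * 0.9910403788 * 0.5894631572 = -21.376672


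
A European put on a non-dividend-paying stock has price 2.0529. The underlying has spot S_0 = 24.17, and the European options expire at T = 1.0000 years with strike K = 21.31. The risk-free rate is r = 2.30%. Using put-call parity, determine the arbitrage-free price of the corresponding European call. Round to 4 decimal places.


Answer: Call price = 5.3974

Derivation:
Put-call parity: C - P = S_0 * exp(-qT) - K * exp(-rT).
S_0 * exp(-qT) = 24.1700 * 1.00000000 = 24.17000000
K * exp(-rT) = 21.3100 * 0.97726248 = 20.82546353
C = P + S*exp(-qT) - K*exp(-rT)
C = 2.0529 + 24.17000000 - 20.82546353 = 5.3974


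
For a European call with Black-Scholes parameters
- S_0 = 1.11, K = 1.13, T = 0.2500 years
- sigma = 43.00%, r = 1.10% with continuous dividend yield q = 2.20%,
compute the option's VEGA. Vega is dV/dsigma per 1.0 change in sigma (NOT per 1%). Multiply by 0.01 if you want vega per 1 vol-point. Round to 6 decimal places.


Answer: Vega = 0.220184

Derivation:
d1 = 0.0116506167; d2 = -0.2033493833
phi(d1) = 0.3989152057; exp(-qT) = 0.9945150973; exp(-rT) = 0.9972537778
Vega = S * exp(-qT) * phi(d1) * sqrt(T) = 1.1100 * 0.9945150973 * 0.3989152057 * 0.5000000000 = 0.220184


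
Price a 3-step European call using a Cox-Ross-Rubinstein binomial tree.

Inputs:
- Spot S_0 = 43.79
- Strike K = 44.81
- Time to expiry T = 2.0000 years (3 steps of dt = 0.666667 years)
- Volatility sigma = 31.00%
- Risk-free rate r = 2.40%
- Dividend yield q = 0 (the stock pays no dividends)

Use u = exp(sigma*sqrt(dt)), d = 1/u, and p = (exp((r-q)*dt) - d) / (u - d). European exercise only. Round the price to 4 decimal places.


Answer: Price = V(0,0) = 8.6498

Derivation:
dt = T/N = 0.666667
u = exp(sigma*sqrt(dt)) = 1.288030; d = 1/u = 0.776379
p = (exp((r-q)*dt) - d) / (u - d) = 0.468580
Discount per step: exp(-r*dt) = 0.984127
Stock lattice S(k, i) with i counting down-moves:
  k=0: S(0,0) = 43.7900
  k=1: S(1,0) = 56.4028; S(1,1) = 33.9977
  k=2: S(2,0) = 72.6485; S(2,1) = 43.7900; S(2,2) = 26.3951
  k=3: S(3,0) = 93.5735; S(3,1) = 56.4028; S(3,2) = 33.9977; S(3,3) = 20.4926
Terminal payoffs V(N, i) = max(S_T - K, 0):
  V(3,0) = 48.763507; V(3,1) = 11.592835; V(3,2) = 0.000000; V(3,3) = 0.000000
Backward induction: V(k, i) = exp(-r*dt) * [p * V(k+1, i) + (1-p) * V(k+1, i+1)].
  V(2,0) = exp(-r*dt) * [p*48.763507 + (1-p)*11.592835] = 28.549800
  V(2,1) = exp(-r*dt) * [p*11.592835 + (1-p)*0.000000] = 5.345948
  V(2,2) = exp(-r*dt) * [p*0.000000 + (1-p)*0.000000] = 0.000000
  V(1,0) = exp(-r*dt) * [p*28.549800 + (1-p)*5.345948] = 15.961374
  V(1,1) = exp(-r*dt) * [p*5.345948 + (1-p)*0.000000] = 2.465243
  V(0,0) = exp(-r*dt) * [p*15.961374 + (1-p)*2.465243] = 8.649752


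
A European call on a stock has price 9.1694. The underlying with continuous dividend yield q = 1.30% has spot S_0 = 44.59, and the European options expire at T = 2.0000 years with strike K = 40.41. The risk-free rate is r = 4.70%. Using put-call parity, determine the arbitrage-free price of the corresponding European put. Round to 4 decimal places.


Answer: Put price = 2.5083

Derivation:
Put-call parity: C - P = S_0 * exp(-qT) - K * exp(-rT).
S_0 * exp(-qT) = 44.5900 * 0.97433509 = 43.44560165
K * exp(-rT) = 40.4100 * 0.91028276 = 36.78452642
P = C - S*exp(-qT) + K*exp(-rT)
P = 9.1694 - 43.44560165 + 36.78452642 = 2.5083


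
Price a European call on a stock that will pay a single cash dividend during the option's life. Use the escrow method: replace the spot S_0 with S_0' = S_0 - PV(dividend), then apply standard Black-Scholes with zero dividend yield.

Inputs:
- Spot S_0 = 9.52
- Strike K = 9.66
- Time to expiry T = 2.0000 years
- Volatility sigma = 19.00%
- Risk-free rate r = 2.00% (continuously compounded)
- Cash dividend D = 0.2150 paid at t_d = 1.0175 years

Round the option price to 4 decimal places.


PV(D) = D * exp(-r * t_d) = 0.2150 * 0.97985566 = 0.21066897
S_0' = S_0 - PV(D) = 9.5200 - 0.21066897 = 9.30933103
d1 = (ln(S_0'/K) + (r + sigma^2/2)*T) / (sigma*sqrt(T)) = 0.14560291
d2 = d1 - sigma*sqrt(T) = -0.12309767
exp(-rT) = 0.96078944
N(d1) = 0.55788256; N(d2) = 0.45101488
C = S_0' * N(d1) - K * exp(-rT) * N(d2) = 9.30933103 * 0.55788256 - 9.6600 * 0.96078944 * 0.45101488 = 1.0075

Answer: Price = 1.0075


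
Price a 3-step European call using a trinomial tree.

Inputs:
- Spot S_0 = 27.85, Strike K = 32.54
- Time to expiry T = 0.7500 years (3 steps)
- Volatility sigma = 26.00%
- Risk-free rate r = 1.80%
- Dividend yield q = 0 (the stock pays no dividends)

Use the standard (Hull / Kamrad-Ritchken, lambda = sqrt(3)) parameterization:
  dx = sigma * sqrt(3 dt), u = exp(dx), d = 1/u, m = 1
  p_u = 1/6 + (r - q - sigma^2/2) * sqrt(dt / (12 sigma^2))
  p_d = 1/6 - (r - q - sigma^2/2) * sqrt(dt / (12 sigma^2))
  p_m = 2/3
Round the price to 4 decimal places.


dt = T/N = 0.250000; dx = sigma*sqrt(3*dt) = 0.225167
u = exp(dx) = 1.252531; d = 1/u = 0.798383
p_u = 0.157895, p_m = 0.666667, p_d = 0.175438
Discount per step: exp(-r*dt) = 0.995510
Stock lattice S(k, j) with j the centered position index:
  k=0: S(0,+0) = 27.8500
  k=1: S(1,-1) = 22.2350; S(1,+0) = 27.8500; S(1,+1) = 34.8830
  k=2: S(2,-2) = 17.7520; S(2,-1) = 22.2350; S(2,+0) = 27.8500; S(2,+1) = 34.8830; S(2,+2) = 43.6921
  k=3: S(3,-3) = 14.1729; S(3,-2) = 17.7520; S(3,-1) = 22.2350; S(3,+0) = 27.8500; S(3,+1) = 34.8830; S(3,+2) = 43.6921; S(3,+3) = 54.7257
Terminal payoffs V(N, j) = max(S_T - K, 0):
  V(3,-3) = 0.000000; V(3,-2) = 0.000000; V(3,-1) = 0.000000; V(3,+0) = 0.000000; V(3,+1) = 2.342999; V(3,+2) = 11.152051; V(3,+3) = 22.185664
Backward induction: V(k, j) = exp(-r*dt) * [p_u * V(k+1, j+1) + p_m * V(k+1, j) + p_d * V(k+1, j-1)]
  V(2,-2) = exp(-r*dt) * [p_u*0.000000 + p_m*0.000000 + p_d*0.000000] = 0.000000
  V(2,-1) = exp(-r*dt) * [p_u*0.000000 + p_m*0.000000 + p_d*0.000000] = 0.000000
  V(2,+0) = exp(-r*dt) * [p_u*2.342999 + p_m*0.000000 + p_d*0.000000] = 0.368288
  V(2,+1) = exp(-r*dt) * [p_u*11.152051 + p_m*2.342999 + p_d*0.000000] = 3.307937
  V(2,+2) = exp(-r*dt) * [p_u*22.185664 + p_m*11.152051 + p_d*2.342999] = 11.297811
  V(1,-1) = exp(-r*dt) * [p_u*0.368288 + p_m*0.000000 + p_d*0.000000] = 0.057890
  V(1,+0) = exp(-r*dt) * [p_u*3.307937 + p_m*0.368288 + p_d*0.000000] = 0.764386
  V(1,+1) = exp(-r*dt) * [p_u*11.297811 + p_m*3.307937 + p_d*0.368288] = 4.035574
  V(0,+0) = exp(-r*dt) * [p_u*4.035574 + p_m*0.764386 + p_d*0.057890] = 1.151751

Answer: Price = V(0,0) = 1.1518


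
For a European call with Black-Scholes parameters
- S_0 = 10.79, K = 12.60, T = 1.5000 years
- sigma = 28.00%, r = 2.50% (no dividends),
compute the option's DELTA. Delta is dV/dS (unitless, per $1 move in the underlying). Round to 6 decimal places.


Answer: Delta = 0.431956

Derivation:
d1 = -0.1713973138; d2 = -0.5143258778
phi(d1) = 0.3931252354; exp(-qT) = 1.0000000000; exp(-rT) = 0.9631944177
N(d1) = 0.4319556834
Delta = exp(-qT) * N(d1) = 1.0000000000 * 0.4319556834 = 0.431956


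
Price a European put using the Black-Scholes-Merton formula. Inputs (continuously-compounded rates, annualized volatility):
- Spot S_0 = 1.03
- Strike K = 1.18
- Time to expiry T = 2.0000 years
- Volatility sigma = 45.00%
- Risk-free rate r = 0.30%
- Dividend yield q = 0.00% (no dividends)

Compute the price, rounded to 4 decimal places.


Answer: Price = 0.3520

Derivation:
d1 = (ln(S/K) + (r - q + 0.5*sigma^2) * T) / (sigma * sqrt(T)) = 0.11399247
d2 = d1 - sigma * sqrt(T) = -0.52240363
exp(-rT) = 0.99401796; exp(-qT) = 1.00000000
P = K * exp(-rT) * N(-d2) - S_0 * exp(-qT) * N(-d1)
N(-d1) = 0.45462188; N(-d2) = 0.69930534
P = 1.1800 * 0.99401796 * 0.69930534 - 1.0300 * 1.00000000 * 0.45462188 = 0.3520


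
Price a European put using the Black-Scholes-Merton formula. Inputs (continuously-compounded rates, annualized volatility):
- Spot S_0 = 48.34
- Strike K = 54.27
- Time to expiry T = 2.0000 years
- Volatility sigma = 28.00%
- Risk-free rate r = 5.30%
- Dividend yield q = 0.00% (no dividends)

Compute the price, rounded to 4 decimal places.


Answer: Price = 7.8620

Derivation:
d1 = (ln(S/K) + (r - q + 0.5*sigma^2) * T) / (sigma * sqrt(T)) = 0.17346286
d2 = d1 - sigma * sqrt(T) = -0.22251694
exp(-rT) = 0.89942465; exp(-qT) = 1.00000000
P = K * exp(-rT) * N(-d2) - S_0 * exp(-qT) * N(-d1)
N(-d1) = 0.43114381; N(-d2) = 0.58804426
P = 54.2700 * 0.89942465 * 0.58804426 - 48.3400 * 1.00000000 * 0.43114381 = 7.8620


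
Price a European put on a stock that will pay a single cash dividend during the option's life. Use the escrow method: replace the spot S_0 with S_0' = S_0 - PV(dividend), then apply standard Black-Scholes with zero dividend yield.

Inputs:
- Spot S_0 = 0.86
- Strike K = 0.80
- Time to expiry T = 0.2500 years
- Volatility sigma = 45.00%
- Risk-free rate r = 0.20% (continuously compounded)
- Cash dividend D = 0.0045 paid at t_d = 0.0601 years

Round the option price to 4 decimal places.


PV(D) = D * exp(-r * t_d) = 0.0045 * 0.99987981 = 0.00449946
S_0' = S_0 - PV(D) = 0.8600 - 0.00449946 = 0.85550054
d1 = (ln(S_0'/K) + (r + sigma^2/2)*T) / (sigma*sqrt(T)) = 0.41283332
d2 = d1 - sigma*sqrt(T) = 0.18783332
exp(-rT) = 0.99950012
N(-d1) = 0.33986437; N(-d2) = 0.42550366
P = K * exp(-rT) * N(-d2) - S_0' * N(-d1) = 0.8000 * 0.99950012 * 0.42550366 - 0.85550054 * 0.33986437 = 0.0495

Answer: Price = 0.0495


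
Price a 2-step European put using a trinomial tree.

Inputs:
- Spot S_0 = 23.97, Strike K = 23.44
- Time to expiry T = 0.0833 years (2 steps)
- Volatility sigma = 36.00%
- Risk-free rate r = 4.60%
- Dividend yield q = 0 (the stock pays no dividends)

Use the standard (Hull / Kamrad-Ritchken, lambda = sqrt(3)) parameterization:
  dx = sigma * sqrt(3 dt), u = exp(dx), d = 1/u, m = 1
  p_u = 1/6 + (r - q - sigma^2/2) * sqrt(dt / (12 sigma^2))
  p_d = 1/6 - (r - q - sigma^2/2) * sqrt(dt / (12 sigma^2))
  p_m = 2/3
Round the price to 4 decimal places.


dt = T/N = 0.041650; dx = sigma*sqrt(3*dt) = 0.127254
u = exp(dx) = 1.135705; d = 1/u = 0.880510
p_u = 0.163590, p_m = 0.666667, p_d = 0.169743
Discount per step: exp(-r*dt) = 0.998086
Stock lattice S(k, j) with j the centered position index:
  k=0: S(0,+0) = 23.9700
  k=1: S(1,-1) = 21.1058; S(1,+0) = 23.9700; S(1,+1) = 27.2229
  k=2: S(2,-2) = 18.5839; S(2,-1) = 21.1058; S(2,+0) = 23.9700; S(2,+1) = 27.2229; S(2,+2) = 30.9171
Terminal payoffs V(N, j) = max(K - S_T, 0):
  V(2,-2) = 4.856102; V(2,-1) = 2.334170; V(2,+0) = 0.000000; V(2,+1) = 0.000000; V(2,+2) = 0.000000
Backward induction: V(k, j) = exp(-r*dt) * [p_u * V(k+1, j+1) + p_m * V(k+1, j) + p_d * V(k+1, j-1)]
  V(1,-1) = exp(-r*dt) * [p_u*0.000000 + p_m*2.334170 + p_d*4.856102] = 2.375848
  V(1,+0) = exp(-r*dt) * [p_u*0.000000 + p_m*0.000000 + p_d*2.334170] = 0.395451
  V(1,+1) = exp(-r*dt) * [p_u*0.000000 + p_m*0.000000 + p_d*0.000000] = 0.000000
  V(0,+0) = exp(-r*dt) * [p_u*0.000000 + p_m*0.395451 + p_d*2.375848] = 0.665642

Answer: Price = V(0,0) = 0.6656


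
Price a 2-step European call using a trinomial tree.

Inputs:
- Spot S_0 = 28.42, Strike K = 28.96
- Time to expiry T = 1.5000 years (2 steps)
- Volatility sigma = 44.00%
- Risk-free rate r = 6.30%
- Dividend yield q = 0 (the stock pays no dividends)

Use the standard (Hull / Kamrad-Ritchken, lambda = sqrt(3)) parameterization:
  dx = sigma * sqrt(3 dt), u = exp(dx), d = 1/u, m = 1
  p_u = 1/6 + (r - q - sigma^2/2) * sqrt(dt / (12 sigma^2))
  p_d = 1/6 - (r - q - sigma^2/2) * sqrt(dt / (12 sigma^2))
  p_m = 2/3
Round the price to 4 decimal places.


Answer: Price = V(0,0) = 6.1877

Derivation:
dt = T/N = 0.750000; dx = sigma*sqrt(3*dt) = 0.660000
u = exp(dx) = 1.934792; d = 1/u = 0.516851
p_u = 0.147462, p_m = 0.666667, p_d = 0.185871
Discount per step: exp(-r*dt) = 0.953849
Stock lattice S(k, j) with j the centered position index:
  k=0: S(0,+0) = 28.4200
  k=1: S(1,-1) = 14.6889; S(1,+0) = 28.4200; S(1,+1) = 54.9868
  k=2: S(2,-2) = 7.5920; S(2,-1) = 14.6889; S(2,+0) = 28.4200; S(2,+1) = 54.9868; S(2,+2) = 106.3880
Terminal payoffs V(N, j) = max(S_T - K, 0):
  V(2,-2) = 0.000000; V(2,-1) = 0.000000; V(2,+0) = 0.000000; V(2,+1) = 26.026798; V(2,+2) = 77.428036
Backward induction: V(k, j) = exp(-r*dt) * [p_u * V(k+1, j+1) + p_m * V(k+1, j) + p_d * V(k+1, j-1)]
  V(1,-1) = exp(-r*dt) * [p_u*0.000000 + p_m*0.000000 + p_d*0.000000] = 0.000000
  V(1,+0) = exp(-r*dt) * [p_u*26.026798 + p_m*0.000000 + p_d*0.000000] = 3.660840
  V(1,+1) = exp(-r*dt) * [p_u*77.428036 + p_m*26.026798 + p_d*0.000000] = 27.441185
  V(0,+0) = exp(-r*dt) * [p_u*27.441185 + p_m*3.660840 + p_d*0.000000] = 6.187709


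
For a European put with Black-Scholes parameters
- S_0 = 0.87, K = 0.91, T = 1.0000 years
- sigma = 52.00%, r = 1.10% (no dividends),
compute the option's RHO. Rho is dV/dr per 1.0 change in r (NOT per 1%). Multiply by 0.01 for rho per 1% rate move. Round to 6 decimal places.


Answer: Rho = -0.564796

Derivation:
d1 = 0.1947088695; d2 = -0.3252911305
phi(d1) = 0.3914512450; exp(-qT) = 1.0000000000; exp(-rT) = 0.9890602788
N(-d2) = 0.6275196285
Rho = -K*T*exp(-rT)*N(-d2) = -0.9100 * 1.0000 * 0.9890602788 * 0.6275196285 = -0.564796


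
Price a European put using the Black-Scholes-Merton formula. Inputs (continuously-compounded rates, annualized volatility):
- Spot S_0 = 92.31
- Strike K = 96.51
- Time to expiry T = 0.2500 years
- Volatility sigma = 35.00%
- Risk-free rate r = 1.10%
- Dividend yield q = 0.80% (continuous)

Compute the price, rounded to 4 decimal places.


d1 = (ln(S/K) + (r - q + 0.5*sigma^2) * T) / (sigma * sqrt(T)) = -0.16246658
d2 = d1 - sigma * sqrt(T) = -0.33746658
exp(-rT) = 0.99725378; exp(-qT) = 0.99800200
P = K * exp(-rT) * N(-d2) - S_0 * exp(-qT) * N(-d1)
N(-d1) = 0.56453078; N(-d2) = 0.63211740
P = 96.5100 * 0.99725378 * 0.63211740 - 92.3100 * 0.99800200 * 0.56453078 = 8.8304

Answer: Price = 8.8304


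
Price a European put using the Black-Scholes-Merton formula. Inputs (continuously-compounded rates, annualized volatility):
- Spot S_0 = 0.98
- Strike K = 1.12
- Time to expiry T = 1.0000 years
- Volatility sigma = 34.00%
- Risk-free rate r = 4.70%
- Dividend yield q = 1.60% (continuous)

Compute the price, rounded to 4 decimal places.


d1 = (ln(S/K) + (r - q + 0.5*sigma^2) * T) / (sigma * sqrt(T)) = -0.13156292
d2 = d1 - sigma * sqrt(T) = -0.47156292
exp(-rT) = 0.95408740; exp(-qT) = 0.98412732
P = K * exp(-rT) * N(-d2) - S_0 * exp(-qT) * N(-d1)
N(-d1) = 0.55233499; N(-d2) = 0.68138060
P = 1.1200 * 0.95408740 * 0.68138060 - 0.9800 * 0.98412732 * 0.55233499 = 0.1954

Answer: Price = 0.1954


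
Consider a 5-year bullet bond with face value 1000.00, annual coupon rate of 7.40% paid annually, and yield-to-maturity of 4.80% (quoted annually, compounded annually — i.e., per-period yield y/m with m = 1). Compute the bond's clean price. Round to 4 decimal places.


Coupon per period c = face * coupon_rate / m = 74.000000
Periods per year m = 1; per-period yield y/m = 0.048000
Number of cashflows N = 5
Cashflows (t years, CF_t, discount factor 1/(1+y/m)^(m*t), PV):
  t = 1.0000: CF_t = 74.000000, DF = 0.954198, PV = 70.610687
  t = 2.0000: CF_t = 74.000000, DF = 0.910495, PV = 67.376610
  t = 3.0000: CF_t = 74.000000, DF = 0.868793, PV = 64.290658
  t = 4.0000: CF_t = 74.000000, DF = 0.829001, PV = 61.346048
  t = 5.0000: CF_t = 1074.000000, DF = 0.791031, PV = 849.567457
Price P = sum_t PV_t = 1113.191460

Answer: Price = 1113.1915


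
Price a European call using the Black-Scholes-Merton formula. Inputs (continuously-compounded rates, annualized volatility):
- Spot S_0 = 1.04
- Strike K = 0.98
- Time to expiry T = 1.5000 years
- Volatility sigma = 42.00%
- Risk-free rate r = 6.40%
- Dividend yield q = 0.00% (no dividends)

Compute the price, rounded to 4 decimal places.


d1 = (ln(S/K) + (r - q + 0.5*sigma^2) * T) / (sigma * sqrt(T)) = 0.55934569
d2 = d1 - sigma * sqrt(T) = 0.04495284
exp(-rT) = 0.90846402; exp(-qT) = 1.00000000
C = S_0 * exp(-qT) * N(d1) - K * exp(-rT) * N(d2)
N(d1) = 0.71203709; N(d2) = 0.51792755
C = 1.0400 * 1.00000000 * 0.71203709 - 0.9800 * 0.90846402 * 0.51792755 = 0.2794

Answer: Price = 0.2794


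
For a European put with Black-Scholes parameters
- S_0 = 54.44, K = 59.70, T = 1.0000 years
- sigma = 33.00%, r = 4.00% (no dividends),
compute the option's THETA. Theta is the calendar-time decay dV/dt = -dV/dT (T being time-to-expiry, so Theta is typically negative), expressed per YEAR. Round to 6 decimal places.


d1 = 0.0067186587; d2 = -0.3232813413
phi(d1) = 0.3989332763; exp(-qT) = 1.0000000000; exp(-rT) = 0.9607894392
Theta = -S*exp(-qT)*phi(d1)*sigma/(2*sqrt(T)) + r*K*exp(-rT)*N(-d2) - q*S*exp(-qT)*N(-d1)
N(-d1) = 0.4973196631; N(-d2) = 0.6267589082; sqrt(T) = 1.0000000000
Term 1 = -54.4400 * 1.0000000000 * 0.3989332763 * 0.3300 / (2 * 1.0000000000) = -3.5834580477
Term 2 = 0.0400 * 59.7000 * 0.9607894392 * 0.6267589082 = 1.4380138157
Term 3 = 0 (no dividend yield, q = 0)
Theta = -3.5834580477 + (1.4380138157) + (0.0000000000) = -2.145444

Answer: Theta = -2.145444


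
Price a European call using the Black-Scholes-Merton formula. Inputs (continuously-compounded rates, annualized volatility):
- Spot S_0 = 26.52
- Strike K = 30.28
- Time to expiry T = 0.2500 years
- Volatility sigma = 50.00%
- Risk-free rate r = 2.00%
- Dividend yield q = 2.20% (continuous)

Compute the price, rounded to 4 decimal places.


d1 = (ln(S/K) + (r - q + 0.5*sigma^2) * T) / (sigma * sqrt(T)) = -0.40735305
d2 = d1 - sigma * sqrt(T) = -0.65735305
exp(-rT) = 0.99501248; exp(-qT) = 0.99451510
C = S_0 * exp(-qT) * N(d1) - K * exp(-rT) * N(d2)
N(d1) = 0.34187435; N(d2) = 0.25547697
C = 26.5200 * 0.99451510 * 0.34187435 - 30.2800 * 0.99501248 * 0.25547697 = 1.3195

Answer: Price = 1.3195


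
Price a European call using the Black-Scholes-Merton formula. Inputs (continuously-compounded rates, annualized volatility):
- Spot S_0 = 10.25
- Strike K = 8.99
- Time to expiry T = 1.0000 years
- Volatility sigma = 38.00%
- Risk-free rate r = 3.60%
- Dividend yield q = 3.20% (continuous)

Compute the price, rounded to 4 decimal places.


Answer: Price = 2.1154

Derivation:
d1 = (ln(S/K) + (r - q + 0.5*sigma^2) * T) / (sigma * sqrt(T)) = 0.54569699
d2 = d1 - sigma * sqrt(T) = 0.16569699
exp(-rT) = 0.96464029; exp(-qT) = 0.96850658
C = S_0 * exp(-qT) * N(d1) - K * exp(-rT) * N(d2)
N(d1) = 0.70736288; N(d2) = 0.56580229
C = 10.2500 * 0.96850658 * 0.70736288 - 8.9900 * 0.96464029 * 0.56580229 = 2.1154


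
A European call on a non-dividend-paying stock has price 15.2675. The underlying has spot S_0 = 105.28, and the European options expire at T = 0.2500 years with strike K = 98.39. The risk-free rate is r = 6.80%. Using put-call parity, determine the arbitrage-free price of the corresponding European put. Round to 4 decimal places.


Answer: Put price = 6.7190

Derivation:
Put-call parity: C - P = S_0 * exp(-qT) - K * exp(-rT).
S_0 * exp(-qT) = 105.2800 * 1.00000000 = 105.28000000
K * exp(-rT) = 98.3900 * 0.98314368 = 96.73150713
P = C - S*exp(-qT) + K*exp(-rT)
P = 15.2675 - 105.28000000 + 96.73150713 = 6.7190


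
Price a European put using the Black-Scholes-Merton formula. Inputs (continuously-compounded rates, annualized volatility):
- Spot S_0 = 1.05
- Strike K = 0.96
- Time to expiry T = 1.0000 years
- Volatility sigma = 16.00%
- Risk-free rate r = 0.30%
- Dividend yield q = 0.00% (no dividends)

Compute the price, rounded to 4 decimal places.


Answer: Price = 0.0280

Derivation:
d1 = (ln(S/K) + (r - q + 0.5*sigma^2) * T) / (sigma * sqrt(T)) = 0.65882599
d2 = d1 - sigma * sqrt(T) = 0.49882599
exp(-rT) = 0.99700450; exp(-qT) = 1.00000000
P = K * exp(-rT) * N(-d2) - S_0 * exp(-qT) * N(-d1)
N(-d1) = 0.25500376; N(-d2) = 0.30895099
P = 0.9600 * 0.99700450 * 0.30895099 - 1.0500 * 1.00000000 * 0.25500376 = 0.0280


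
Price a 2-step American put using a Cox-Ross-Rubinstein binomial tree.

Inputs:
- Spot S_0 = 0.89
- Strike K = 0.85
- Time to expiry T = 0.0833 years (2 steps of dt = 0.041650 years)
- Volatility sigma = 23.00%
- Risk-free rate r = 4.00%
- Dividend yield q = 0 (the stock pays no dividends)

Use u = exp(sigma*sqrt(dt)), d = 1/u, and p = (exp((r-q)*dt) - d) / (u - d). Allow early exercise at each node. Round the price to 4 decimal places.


dt = T/N = 0.041650
u = exp(sigma*sqrt(dt)) = 1.048058; d = 1/u = 0.954145
p = (exp((r-q)*dt) - d) / (u - d) = 0.506022
Discount per step: exp(-r*dt) = 0.998335
Stock lattice S(k, i) with i counting down-moves:
  k=0: S(0,0) = 0.8900
  k=1: S(1,0) = 0.9328; S(1,1) = 0.8492
  k=2: S(2,0) = 0.9776; S(2,1) = 0.8900; S(2,2) = 0.8103
Terminal payoffs V(N, i) = max(K - S_T, 0):
  V(2,0) = 0.000000; V(2,1) = 0.000000; V(2,2) = 0.039750
Backward induction: V(k, i) = exp(-r*dt) * [p * V(k+1, i) + (1-p) * V(k+1, i+1)]; then take max(V_cont, immediate exercise) for American.
  V(1,0) = exp(-r*dt) * [p*0.000000 + (1-p)*0.000000] = 0.000000; exercise = 0.000000; V(1,0) = max -> 0.000000
  V(1,1) = exp(-r*dt) * [p*0.000000 + (1-p)*0.039750] = 0.019603; exercise = 0.000811; V(1,1) = max -> 0.019603
  V(0,0) = exp(-r*dt) * [p*0.000000 + (1-p)*0.019603] = 0.009667; exercise = 0.000000; V(0,0) = max -> 0.009667

Answer: Price = V(0,0) = 0.0097


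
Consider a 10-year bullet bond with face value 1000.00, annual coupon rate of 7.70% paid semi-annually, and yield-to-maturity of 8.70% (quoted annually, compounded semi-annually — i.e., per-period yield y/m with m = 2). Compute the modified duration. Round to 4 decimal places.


Answer: Modified duration = 6.7465

Derivation:
Coupon per period c = face * coupon_rate / m = 38.500000
Periods per year m = 2; per-period yield y/m = 0.043500
Number of cashflows N = 20
Cashflows (t years, CF_t, discount factor 1/(1+y/m)^(m*t), PV):
  t = 0.5000: CF_t = 38.500000, DF = 0.958313, PV = 36.895065
  t = 1.0000: CF_t = 38.500000, DF = 0.918365, PV = 35.357034
  t = 1.5000: CF_t = 38.500000, DF = 0.880081, PV = 33.883118
  t = 2.0000: CF_t = 38.500000, DF = 0.843393, PV = 32.470645
  t = 2.5000: CF_t = 38.500000, DF = 0.808235, PV = 31.117053
  t = 3.0000: CF_t = 38.500000, DF = 0.774543, PV = 29.819888
  t = 3.5000: CF_t = 38.500000, DF = 0.742254, PV = 28.576797
  t = 4.0000: CF_t = 38.500000, DF = 0.711312, PV = 27.385527
  t = 4.5000: CF_t = 38.500000, DF = 0.681660, PV = 26.243917
  t = 5.0000: CF_t = 38.500000, DF = 0.653244, PV = 25.149896
  t = 5.5000: CF_t = 38.500000, DF = 0.626013, PV = 24.101482
  t = 6.0000: CF_t = 38.500000, DF = 0.599916, PV = 23.096772
  t = 6.5000: CF_t = 38.500000, DF = 0.574908, PV = 22.133945
  t = 7.0000: CF_t = 38.500000, DF = 0.550942, PV = 21.211256
  t = 7.5000: CF_t = 38.500000, DF = 0.527975, PV = 20.327030
  t = 8.0000: CF_t = 38.500000, DF = 0.505965, PV = 19.479665
  t = 8.5000: CF_t = 38.500000, DF = 0.484873, PV = 18.667623
  t = 9.0000: CF_t = 38.500000, DF = 0.464661, PV = 17.889433
  t = 9.5000: CF_t = 38.500000, DF = 0.445290, PV = 17.143682
  t = 10.0000: CF_t = 1038.500000, DF = 0.426728, PV = 443.156815
Price P = sum_t PV_t = 934.106643
First compute Macaulay numerator sum_t t * PV_t:
  t * PV_t at t = 0.5000: 18.447532
  t * PV_t at t = 1.0000: 35.357034
  t * PV_t at t = 1.5000: 50.824677
  t * PV_t at t = 2.0000: 64.941290
  t * PV_t at t = 2.5000: 77.792633
  t * PV_t at t = 3.0000: 89.459664
  t * PV_t at t = 3.5000: 100.018791
  t * PV_t at t = 4.0000: 109.542108
  t * PV_t at t = 4.5000: 118.097625
  t * PV_t at t = 5.0000: 125.749481
  t * PV_t at t = 5.5000: 132.558149
  t * PV_t at t = 6.0000: 138.580632
  t * PV_t at t = 6.5000: 143.870645
  t * PV_t at t = 7.0000: 148.478791
  t * PV_t at t = 7.5000: 152.452725
  t * PV_t at t = 8.0000: 155.837317
  t * PV_t at t = 8.5000: 158.674796
  t * PV_t at t = 9.0000: 161.004894
  t * PV_t at t = 9.5000: 162.864984
  t * PV_t at t = 10.0000: 4431.568154
Macaulay duration D = 6576.121922 / 934.106643 = 7.040012
Modified duration = D / (1 + y/m) = 7.040012 / (1 + 0.043500) = 6.746538


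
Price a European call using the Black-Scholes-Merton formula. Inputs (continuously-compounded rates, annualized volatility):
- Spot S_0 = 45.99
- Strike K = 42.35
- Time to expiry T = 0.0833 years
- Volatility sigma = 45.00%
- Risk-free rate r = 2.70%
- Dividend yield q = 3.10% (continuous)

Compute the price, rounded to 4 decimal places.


d1 = (ln(S/K) + (r - q + 0.5*sigma^2) * T) / (sigma * sqrt(T)) = 0.69724361
d2 = d1 - sigma * sqrt(T) = 0.56736579
exp(-rT) = 0.99775343; exp(-qT) = 0.99742103
C = S_0 * exp(-qT) * N(d1) - K * exp(-rT) * N(d2)
N(d1) = 0.75717483; N(d2) = 0.71476715
C = 45.9900 * 0.99742103 * 0.75717483 - 42.3500 * 0.99775343 * 0.71476715 = 4.5303

Answer: Price = 4.5303


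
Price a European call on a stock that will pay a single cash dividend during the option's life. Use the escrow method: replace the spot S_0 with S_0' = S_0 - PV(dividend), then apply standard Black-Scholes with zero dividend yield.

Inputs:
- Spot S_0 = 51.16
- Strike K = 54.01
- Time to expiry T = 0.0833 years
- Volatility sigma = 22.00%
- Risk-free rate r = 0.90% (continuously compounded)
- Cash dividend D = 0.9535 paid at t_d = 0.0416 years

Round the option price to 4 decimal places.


Answer: Price = 0.2101

Derivation:
PV(D) = D * exp(-r * t_d) = 0.9535 * 0.99962567 = 0.95314308
S_0' = S_0 - PV(D) = 51.1600 - 0.95314308 = 50.20685692
d1 = (ln(S_0'/K) + (r + sigma^2/2)*T) / (sigma*sqrt(T)) = -1.10640413
d2 = d1 - sigma*sqrt(T) = -1.16989996
exp(-rT) = 0.99925058
N(d1) = 0.13427582; N(d2) = 0.12102061
C = S_0' * N(d1) - K * exp(-rT) * N(d2) = 50.20685692 * 0.13427582 - 54.0100 * 0.99925058 * 0.12102061 = 0.2101
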